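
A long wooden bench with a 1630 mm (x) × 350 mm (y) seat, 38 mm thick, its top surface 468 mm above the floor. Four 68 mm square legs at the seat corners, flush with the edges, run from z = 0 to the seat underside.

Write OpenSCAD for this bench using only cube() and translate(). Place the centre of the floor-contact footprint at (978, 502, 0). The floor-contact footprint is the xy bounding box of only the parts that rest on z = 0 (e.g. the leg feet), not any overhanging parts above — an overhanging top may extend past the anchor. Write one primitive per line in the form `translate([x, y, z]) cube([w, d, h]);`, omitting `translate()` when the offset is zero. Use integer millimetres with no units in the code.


translate([163, 327, 430]) cube([1630, 350, 38]);
translate([163, 327, 0]) cube([68, 68, 430]);
translate([163, 609, 0]) cube([68, 68, 430]);
translate([1725, 327, 0]) cube([68, 68, 430]);
translate([1725, 609, 0]) cube([68, 68, 430]);


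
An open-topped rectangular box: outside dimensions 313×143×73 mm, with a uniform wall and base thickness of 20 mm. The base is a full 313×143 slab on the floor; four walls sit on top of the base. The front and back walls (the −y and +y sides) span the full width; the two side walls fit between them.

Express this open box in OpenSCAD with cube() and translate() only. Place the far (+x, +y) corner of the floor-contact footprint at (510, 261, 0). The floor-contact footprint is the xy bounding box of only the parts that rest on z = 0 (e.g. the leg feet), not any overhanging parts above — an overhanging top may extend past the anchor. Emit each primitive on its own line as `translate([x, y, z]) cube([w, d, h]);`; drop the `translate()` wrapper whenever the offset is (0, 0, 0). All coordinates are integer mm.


translate([197, 118, 0]) cube([313, 143, 20]);
translate([197, 118, 20]) cube([313, 20, 53]);
translate([197, 241, 20]) cube([313, 20, 53]);
translate([197, 138, 20]) cube([20, 103, 53]);
translate([490, 138, 20]) cube([20, 103, 53]);


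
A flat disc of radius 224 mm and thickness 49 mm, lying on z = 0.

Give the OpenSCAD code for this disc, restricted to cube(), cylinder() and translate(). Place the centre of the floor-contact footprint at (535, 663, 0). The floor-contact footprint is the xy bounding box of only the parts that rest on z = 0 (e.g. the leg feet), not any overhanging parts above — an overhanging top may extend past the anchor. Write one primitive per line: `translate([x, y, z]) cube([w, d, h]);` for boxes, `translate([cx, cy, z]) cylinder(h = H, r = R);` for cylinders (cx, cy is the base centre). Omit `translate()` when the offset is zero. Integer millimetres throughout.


translate([535, 663, 0]) cylinder(h = 49, r = 224);


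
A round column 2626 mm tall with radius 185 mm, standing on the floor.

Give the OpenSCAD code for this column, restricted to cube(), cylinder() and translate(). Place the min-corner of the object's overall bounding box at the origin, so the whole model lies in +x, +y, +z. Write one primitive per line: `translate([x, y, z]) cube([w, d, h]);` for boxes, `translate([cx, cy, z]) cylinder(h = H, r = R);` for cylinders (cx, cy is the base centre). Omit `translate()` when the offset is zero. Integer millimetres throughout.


translate([185, 185, 0]) cylinder(h = 2626, r = 185);


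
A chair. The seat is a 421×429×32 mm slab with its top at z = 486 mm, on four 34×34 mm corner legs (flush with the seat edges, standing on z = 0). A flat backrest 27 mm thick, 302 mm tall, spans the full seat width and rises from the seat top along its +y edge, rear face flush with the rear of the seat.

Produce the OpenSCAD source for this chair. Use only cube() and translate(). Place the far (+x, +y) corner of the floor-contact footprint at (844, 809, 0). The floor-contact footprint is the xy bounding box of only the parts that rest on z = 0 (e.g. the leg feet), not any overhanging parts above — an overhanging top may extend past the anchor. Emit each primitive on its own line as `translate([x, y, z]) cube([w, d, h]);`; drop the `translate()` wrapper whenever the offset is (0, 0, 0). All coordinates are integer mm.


translate([423, 380, 454]) cube([421, 429, 32]);
translate([423, 380, 0]) cube([34, 34, 454]);
translate([810, 380, 0]) cube([34, 34, 454]);
translate([423, 775, 0]) cube([34, 34, 454]);
translate([810, 775, 0]) cube([34, 34, 454]);
translate([423, 782, 486]) cube([421, 27, 302]);


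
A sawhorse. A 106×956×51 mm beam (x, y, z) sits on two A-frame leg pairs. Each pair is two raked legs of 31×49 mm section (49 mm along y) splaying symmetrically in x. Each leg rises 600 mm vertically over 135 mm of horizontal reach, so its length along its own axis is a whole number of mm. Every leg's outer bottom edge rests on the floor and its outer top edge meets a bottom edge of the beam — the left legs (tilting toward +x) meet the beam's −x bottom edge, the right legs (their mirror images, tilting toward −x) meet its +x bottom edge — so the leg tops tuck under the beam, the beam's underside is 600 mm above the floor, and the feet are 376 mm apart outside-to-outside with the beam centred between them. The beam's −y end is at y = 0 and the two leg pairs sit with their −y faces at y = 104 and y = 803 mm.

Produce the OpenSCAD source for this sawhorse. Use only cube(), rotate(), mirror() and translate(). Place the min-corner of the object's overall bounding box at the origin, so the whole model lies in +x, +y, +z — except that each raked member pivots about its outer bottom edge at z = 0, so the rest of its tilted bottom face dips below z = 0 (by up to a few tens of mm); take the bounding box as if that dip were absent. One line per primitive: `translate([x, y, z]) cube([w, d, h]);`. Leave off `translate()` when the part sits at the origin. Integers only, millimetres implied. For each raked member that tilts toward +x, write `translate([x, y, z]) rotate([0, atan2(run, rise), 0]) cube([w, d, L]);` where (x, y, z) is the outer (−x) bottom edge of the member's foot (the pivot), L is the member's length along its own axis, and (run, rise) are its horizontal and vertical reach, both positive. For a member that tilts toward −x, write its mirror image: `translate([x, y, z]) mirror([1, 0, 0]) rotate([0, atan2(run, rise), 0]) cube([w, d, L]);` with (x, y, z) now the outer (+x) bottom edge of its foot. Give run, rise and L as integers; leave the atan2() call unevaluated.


// leg length = √(135² + 600²) = 615
// right-leg outer foot x = 2·135 + 106 = 376
// beam min-corner = (135, 0, 600)
translate([135, 0, 600]) cube([106, 956, 51]);
translate([0, 104, 0]) rotate([0, atan2(135, 600), 0]) cube([31, 49, 615]);
translate([376, 104, 0]) mirror([1, 0, 0]) rotate([0, atan2(135, 600), 0]) cube([31, 49, 615]);
translate([0, 803, 0]) rotate([0, atan2(135, 600), 0]) cube([31, 49, 615]);
translate([376, 803, 0]) mirror([1, 0, 0]) rotate([0, atan2(135, 600), 0]) cube([31, 49, 615]);


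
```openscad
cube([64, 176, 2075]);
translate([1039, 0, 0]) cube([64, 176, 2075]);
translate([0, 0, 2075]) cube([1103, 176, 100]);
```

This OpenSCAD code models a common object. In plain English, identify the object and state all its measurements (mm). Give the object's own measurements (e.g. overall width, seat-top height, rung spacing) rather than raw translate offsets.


A door frame. The clear opening is 975 mm wide and 2075 mm high. Two 64 mm wide jambs, 176 mm deep, stand either side of the opening from the floor to the top of the opening. A 100 mm thick head sits across the top of both jambs, spanning the full outside width of the frame.


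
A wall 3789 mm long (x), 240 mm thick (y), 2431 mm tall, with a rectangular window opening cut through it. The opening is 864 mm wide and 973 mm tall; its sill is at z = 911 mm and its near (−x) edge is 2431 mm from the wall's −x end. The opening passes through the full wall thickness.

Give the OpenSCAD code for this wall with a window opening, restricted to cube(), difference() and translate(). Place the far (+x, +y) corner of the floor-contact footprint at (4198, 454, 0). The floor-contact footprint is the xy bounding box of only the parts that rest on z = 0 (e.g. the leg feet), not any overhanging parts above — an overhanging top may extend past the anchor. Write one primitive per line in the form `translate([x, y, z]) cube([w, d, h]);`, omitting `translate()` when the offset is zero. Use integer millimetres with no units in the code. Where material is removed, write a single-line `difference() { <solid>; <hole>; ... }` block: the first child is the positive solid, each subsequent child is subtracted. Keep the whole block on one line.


difference() { translate([409, 214, 0]) cube([3789, 240, 2431]); translate([2840, 214, 911]) cube([864, 240, 973]); }


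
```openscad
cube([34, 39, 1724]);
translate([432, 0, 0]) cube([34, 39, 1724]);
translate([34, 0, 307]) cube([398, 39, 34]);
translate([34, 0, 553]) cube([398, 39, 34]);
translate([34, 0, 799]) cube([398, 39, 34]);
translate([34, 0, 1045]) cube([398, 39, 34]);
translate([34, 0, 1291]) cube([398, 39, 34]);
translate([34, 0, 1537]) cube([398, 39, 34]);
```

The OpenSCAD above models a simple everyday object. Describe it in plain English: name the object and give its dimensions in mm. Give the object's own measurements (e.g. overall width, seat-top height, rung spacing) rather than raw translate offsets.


A straight ladder. Two 34×39 mm vertical rails, 1724 mm tall, stand 466 mm apart (outside-to-outside) with their front faces coplanar on the −y side. 6 rungs, each 39 mm deep and 34 mm tall, span between the inner faces of the rails, front faces flush with the rails. The lowest rung's underside is at z = 307 mm and rungs are spaced 246 mm apart (underside to underside).


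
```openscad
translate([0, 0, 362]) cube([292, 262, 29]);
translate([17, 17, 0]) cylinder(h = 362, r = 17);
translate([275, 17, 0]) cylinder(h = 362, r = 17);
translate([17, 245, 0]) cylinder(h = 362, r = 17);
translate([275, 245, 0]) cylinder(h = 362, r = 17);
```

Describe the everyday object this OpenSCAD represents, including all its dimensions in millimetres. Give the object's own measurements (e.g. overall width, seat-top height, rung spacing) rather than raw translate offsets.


A simple wooden stool: a rectangular seat 292 mm (x) by 262 mm (y), 29 mm thick, top face at z = 391 mm, on four round legs, each 34 mm in diameter. The legs rest on z = 0, each leg's axis is inset half a diameter from the nearest pair of seat edges (so the leg's bounding box is flush with the corner).


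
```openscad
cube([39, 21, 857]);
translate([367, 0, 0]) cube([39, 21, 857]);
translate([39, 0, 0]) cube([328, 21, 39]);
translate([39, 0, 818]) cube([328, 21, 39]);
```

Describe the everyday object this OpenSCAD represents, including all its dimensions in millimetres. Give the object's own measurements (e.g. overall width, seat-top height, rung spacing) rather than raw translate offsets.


A rectangular picture frame lying in the x–z plane (depth along y). The opening is 328 mm wide (x) by 779 mm tall (z), surrounded by a border 39 mm wide on all four sides. The frame is 21 mm deep and is made of two full-height vertical stiles with two horizontal rails fitted between them.


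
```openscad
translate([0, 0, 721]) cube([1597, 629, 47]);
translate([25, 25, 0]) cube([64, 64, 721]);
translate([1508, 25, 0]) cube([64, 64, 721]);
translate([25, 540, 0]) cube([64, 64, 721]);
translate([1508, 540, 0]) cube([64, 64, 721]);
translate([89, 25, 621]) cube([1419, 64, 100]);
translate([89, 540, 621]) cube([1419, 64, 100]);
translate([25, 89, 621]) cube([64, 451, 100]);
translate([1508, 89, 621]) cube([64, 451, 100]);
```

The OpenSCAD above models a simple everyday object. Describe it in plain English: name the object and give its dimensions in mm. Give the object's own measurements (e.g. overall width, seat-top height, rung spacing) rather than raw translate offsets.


A rectangular dining table. The top is 1597×629×47 mm with its upper surface at z = 768 mm. It stands on four 64×64 mm square legs, each inset 25 mm from the nearest pair of top edges, running from the floor to the underside of the top. Four apron rails, 64 mm thick and 100 mm tall, run between adjacent legs with their top edges flush with the underside of the top and their outer faces flush with the legs' outer faces.


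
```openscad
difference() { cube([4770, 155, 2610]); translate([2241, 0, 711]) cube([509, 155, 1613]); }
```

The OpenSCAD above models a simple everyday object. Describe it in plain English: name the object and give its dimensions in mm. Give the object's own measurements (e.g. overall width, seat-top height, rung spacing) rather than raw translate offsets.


A wall 4770 mm long (x), 155 mm thick (y), 2610 mm tall, with a rectangular window opening cut through it. The opening is 509 mm wide and 1613 mm tall; its sill is at z = 711 mm and its near (−x) edge is 2241 mm from the wall's −x end. The opening passes through the full wall thickness.


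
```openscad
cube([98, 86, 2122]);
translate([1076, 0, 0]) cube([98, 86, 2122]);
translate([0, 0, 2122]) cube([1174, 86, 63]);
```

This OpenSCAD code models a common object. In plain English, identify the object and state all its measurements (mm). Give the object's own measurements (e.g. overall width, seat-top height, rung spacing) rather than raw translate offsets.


A door frame. The clear opening is 978 mm wide and 2122 mm high. Two 98 mm wide jambs, 86 mm deep, stand either side of the opening from the floor to the top of the opening. A 63 mm thick head sits across the top of both jambs, spanning the full outside width of the frame.


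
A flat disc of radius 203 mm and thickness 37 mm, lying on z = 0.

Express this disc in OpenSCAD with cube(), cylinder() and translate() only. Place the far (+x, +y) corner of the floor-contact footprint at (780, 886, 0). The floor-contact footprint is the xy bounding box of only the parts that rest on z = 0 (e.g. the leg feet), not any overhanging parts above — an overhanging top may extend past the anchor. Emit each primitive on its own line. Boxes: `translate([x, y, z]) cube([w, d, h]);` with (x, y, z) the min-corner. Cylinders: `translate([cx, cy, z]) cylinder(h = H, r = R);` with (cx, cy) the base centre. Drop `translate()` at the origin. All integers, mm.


translate([577, 683, 0]) cylinder(h = 37, r = 203);


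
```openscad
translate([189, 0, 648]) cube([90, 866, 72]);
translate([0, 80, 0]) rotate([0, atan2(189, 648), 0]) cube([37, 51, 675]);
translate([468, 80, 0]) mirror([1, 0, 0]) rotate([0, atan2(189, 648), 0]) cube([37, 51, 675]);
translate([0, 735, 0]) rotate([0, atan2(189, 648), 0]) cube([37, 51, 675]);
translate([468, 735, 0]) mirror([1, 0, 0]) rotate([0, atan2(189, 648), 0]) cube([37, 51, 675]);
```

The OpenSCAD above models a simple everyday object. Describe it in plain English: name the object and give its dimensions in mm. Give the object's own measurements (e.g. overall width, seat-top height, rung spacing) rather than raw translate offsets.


A sawhorse. A 90×866×72 mm beam (x, y, z) sits on two A-frame leg pairs. Each pair is two raked legs of 37×51 mm section (51 mm along y) splaying symmetrically in x. Each leg rises 648 mm vertically over 189 mm of horizontal reach and is 675 mm long along its own axis. Every leg's outer bottom edge rests on the floor and its outer top edge meets a bottom edge of the beam — the left legs (tilting toward +x) meet the beam's −x bottom edge, the right legs (their mirror images, tilting toward −x) meet its +x bottom edge — so the leg tops tuck under the beam, the beam's underside is 648 mm above the floor, and the feet are 468 mm apart outside-to-outside with the beam centred between them. The two leg pairs are set in 80 mm from either end of the beam.


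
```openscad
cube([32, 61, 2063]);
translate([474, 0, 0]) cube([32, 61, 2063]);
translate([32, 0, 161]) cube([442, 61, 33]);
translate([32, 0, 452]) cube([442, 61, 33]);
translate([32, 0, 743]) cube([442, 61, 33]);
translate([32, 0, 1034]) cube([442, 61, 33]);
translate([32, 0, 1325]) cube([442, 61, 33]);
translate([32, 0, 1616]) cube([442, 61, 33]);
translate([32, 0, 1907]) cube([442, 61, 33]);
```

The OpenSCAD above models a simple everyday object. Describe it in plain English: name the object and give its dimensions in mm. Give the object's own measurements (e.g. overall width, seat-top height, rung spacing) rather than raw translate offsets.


A straight ladder. Two 32×61 mm vertical rails, 2063 mm tall, stand 506 mm apart (outside-to-outside) with their front faces coplanar on the −y side. 7 rungs, each 61 mm deep and 33 mm tall, span between the inner faces of the rails, front faces flush with the rails. The lowest rung's underside is at z = 161 mm and rungs are spaced 291 mm apart (underside to underside).


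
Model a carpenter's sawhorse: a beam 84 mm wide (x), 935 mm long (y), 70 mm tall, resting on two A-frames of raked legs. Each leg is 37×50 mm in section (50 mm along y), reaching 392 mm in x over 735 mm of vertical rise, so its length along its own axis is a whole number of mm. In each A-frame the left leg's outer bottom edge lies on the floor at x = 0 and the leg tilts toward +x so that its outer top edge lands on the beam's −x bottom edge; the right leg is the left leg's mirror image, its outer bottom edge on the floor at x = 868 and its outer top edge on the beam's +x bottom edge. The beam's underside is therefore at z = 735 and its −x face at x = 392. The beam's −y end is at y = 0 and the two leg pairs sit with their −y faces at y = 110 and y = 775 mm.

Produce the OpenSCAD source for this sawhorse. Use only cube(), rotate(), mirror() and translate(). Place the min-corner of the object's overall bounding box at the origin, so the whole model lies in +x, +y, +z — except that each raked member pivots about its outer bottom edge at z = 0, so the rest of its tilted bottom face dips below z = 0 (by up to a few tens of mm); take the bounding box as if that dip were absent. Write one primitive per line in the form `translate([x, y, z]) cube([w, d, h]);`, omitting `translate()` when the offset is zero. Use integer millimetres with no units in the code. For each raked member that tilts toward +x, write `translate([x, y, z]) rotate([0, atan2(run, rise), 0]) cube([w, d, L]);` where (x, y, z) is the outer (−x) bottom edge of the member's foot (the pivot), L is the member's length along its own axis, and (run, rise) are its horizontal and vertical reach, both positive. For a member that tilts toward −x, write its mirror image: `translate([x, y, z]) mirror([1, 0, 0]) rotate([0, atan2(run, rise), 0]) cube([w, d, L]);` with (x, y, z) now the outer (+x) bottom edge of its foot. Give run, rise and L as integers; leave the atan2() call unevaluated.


// leg length = √(392² + 735²) = 833
// right-leg outer foot x = 2·392 + 84 = 868
// beam min-corner = (392, 0, 735)
translate([392, 0, 735]) cube([84, 935, 70]);
translate([0, 110, 0]) rotate([0, atan2(392, 735), 0]) cube([37, 50, 833]);
translate([868, 110, 0]) mirror([1, 0, 0]) rotate([0, atan2(392, 735), 0]) cube([37, 50, 833]);
translate([0, 775, 0]) rotate([0, atan2(392, 735), 0]) cube([37, 50, 833]);
translate([868, 775, 0]) mirror([1, 0, 0]) rotate([0, atan2(392, 735), 0]) cube([37, 50, 833]);


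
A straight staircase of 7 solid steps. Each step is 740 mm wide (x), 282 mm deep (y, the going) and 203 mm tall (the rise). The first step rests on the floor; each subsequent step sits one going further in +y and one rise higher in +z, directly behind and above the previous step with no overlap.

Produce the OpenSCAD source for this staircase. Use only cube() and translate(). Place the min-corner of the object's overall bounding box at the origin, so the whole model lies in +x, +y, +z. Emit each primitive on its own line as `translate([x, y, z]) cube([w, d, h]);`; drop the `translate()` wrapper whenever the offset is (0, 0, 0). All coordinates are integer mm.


cube([740, 282, 203]);
translate([0, 282, 203]) cube([740, 282, 203]);
translate([0, 564, 406]) cube([740, 282, 203]);
translate([0, 846, 609]) cube([740, 282, 203]);
translate([0, 1128, 812]) cube([740, 282, 203]);
translate([0, 1410, 1015]) cube([740, 282, 203]);
translate([0, 1692, 1218]) cube([740, 282, 203]);


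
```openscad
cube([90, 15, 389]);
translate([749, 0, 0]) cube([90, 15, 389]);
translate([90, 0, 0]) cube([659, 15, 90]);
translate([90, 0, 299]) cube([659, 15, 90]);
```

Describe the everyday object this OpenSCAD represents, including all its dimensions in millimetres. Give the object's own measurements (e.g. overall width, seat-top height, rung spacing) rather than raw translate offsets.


A rectangular picture frame lying in the x–z plane (depth along y). The opening is 659 mm wide (x) by 209 mm tall (z), surrounded by a border 90 mm wide on all four sides. The frame is 15 mm deep and is made of two full-height vertical stiles with two horizontal rails fitted between them.


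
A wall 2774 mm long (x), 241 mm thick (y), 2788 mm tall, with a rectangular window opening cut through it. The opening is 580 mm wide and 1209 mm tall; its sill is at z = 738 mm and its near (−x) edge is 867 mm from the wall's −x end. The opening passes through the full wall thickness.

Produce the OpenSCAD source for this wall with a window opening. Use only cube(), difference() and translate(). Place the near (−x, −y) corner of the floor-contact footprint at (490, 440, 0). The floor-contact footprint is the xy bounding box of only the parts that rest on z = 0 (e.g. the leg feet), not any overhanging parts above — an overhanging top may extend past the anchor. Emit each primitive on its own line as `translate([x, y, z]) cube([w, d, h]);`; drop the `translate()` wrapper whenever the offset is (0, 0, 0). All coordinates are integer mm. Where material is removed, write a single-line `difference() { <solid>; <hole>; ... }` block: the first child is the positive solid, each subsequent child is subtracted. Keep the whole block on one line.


difference() { translate([490, 440, 0]) cube([2774, 241, 2788]); translate([1357, 440, 738]) cube([580, 241, 1209]); }


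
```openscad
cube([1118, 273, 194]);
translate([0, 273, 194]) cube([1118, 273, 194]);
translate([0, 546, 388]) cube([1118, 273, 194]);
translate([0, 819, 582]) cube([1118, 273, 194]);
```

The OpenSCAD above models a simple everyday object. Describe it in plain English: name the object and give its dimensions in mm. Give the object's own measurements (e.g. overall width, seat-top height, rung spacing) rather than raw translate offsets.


A straight staircase of 4 solid steps. Each step is 1118 mm wide (x), 273 mm deep (y, the going) and 194 mm tall (the rise). The first step rests on the floor; each subsequent step sits one going further in +y and one rise higher in +z, directly behind and above the previous step with no overlap.


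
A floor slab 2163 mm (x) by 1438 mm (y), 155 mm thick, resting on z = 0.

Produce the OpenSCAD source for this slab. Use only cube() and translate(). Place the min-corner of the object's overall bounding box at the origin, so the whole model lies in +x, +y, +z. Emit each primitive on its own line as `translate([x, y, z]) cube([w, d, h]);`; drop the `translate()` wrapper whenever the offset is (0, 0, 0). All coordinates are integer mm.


cube([2163, 1438, 155]);


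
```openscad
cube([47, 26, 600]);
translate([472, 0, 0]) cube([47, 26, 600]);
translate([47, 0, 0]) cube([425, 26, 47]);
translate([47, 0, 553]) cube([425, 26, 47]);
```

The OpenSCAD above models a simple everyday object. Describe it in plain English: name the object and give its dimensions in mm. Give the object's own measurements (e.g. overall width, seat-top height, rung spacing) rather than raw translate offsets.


A rectangular picture frame lying in the x–z plane (depth along y). The opening is 425 mm wide (x) by 506 mm tall (z), surrounded by a border 47 mm wide on all four sides. The frame is 26 mm deep and is made of two full-height vertical stiles with two horizontal rails fitted between them.


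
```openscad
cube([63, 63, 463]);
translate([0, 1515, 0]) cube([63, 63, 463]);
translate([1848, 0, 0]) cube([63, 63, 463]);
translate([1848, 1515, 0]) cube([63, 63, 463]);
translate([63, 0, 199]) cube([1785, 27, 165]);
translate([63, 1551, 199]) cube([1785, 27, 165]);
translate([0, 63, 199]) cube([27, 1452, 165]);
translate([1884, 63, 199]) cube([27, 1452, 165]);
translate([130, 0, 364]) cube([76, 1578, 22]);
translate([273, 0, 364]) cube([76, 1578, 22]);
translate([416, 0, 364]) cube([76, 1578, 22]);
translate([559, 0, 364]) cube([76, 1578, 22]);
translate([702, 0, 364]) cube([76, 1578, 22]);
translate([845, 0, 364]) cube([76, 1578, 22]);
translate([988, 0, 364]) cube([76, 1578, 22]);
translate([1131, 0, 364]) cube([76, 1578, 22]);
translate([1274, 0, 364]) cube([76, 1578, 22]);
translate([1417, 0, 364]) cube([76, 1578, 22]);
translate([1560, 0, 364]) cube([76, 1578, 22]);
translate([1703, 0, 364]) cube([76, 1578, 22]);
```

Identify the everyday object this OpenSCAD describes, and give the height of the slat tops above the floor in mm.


A bed frame. The slat-top height is 386 mm.

Four posts, four rails, and a row of slats — a bed frame. Slats sit on the rails at z = 199 + 165 = 364; with slat thickness 22, the top is 386 mm.


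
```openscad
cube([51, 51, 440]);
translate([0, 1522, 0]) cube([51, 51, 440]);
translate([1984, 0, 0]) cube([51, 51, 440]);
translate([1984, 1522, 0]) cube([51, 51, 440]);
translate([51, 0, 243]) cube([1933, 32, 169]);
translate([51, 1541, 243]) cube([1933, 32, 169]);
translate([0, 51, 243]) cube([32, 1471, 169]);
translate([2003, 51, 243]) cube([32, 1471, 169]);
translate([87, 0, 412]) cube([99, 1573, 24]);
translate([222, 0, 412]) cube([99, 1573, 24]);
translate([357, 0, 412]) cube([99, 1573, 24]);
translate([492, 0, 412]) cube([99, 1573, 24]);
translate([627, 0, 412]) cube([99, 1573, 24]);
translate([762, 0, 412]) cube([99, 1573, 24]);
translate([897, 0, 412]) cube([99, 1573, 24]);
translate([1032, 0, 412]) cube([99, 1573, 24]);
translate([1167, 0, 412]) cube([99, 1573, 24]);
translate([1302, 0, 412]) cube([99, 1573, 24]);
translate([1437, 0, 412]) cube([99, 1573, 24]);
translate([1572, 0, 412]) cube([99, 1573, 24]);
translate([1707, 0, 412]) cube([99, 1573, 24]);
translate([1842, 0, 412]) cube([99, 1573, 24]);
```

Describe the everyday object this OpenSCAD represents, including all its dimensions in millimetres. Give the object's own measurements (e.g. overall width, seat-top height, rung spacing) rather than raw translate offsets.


A bed frame 2035 mm long (x) by 1573 mm wide (y). Four 51×51 mm corner posts, 440 mm tall, at the corners of the footprint. Four rails of 32 mm thickness and 169 mm height run between adjacent posts with their undersides at z = 243 mm, their outer faces flush with the outside of the frame (the two x-running rails run between the posts' inner faces; the two y-running rails run between the posts' inner faces). 14 slats, each 99 mm wide (x) and 24 mm thick, lie across the top of the two x-running rails, running the full 1573 mm width of the frame in y; along x they sit between the end posts with a 36 mm gap after the −x posts and between neighbouring slats, leaving 43 mm before the +x posts.


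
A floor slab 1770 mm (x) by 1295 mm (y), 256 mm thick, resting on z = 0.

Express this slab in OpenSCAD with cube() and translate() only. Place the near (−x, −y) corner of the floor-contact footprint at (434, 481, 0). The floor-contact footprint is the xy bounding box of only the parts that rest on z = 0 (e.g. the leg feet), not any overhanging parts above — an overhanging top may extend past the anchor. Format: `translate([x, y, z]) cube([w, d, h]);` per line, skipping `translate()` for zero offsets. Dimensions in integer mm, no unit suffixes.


translate([434, 481, 0]) cube([1770, 1295, 256]);


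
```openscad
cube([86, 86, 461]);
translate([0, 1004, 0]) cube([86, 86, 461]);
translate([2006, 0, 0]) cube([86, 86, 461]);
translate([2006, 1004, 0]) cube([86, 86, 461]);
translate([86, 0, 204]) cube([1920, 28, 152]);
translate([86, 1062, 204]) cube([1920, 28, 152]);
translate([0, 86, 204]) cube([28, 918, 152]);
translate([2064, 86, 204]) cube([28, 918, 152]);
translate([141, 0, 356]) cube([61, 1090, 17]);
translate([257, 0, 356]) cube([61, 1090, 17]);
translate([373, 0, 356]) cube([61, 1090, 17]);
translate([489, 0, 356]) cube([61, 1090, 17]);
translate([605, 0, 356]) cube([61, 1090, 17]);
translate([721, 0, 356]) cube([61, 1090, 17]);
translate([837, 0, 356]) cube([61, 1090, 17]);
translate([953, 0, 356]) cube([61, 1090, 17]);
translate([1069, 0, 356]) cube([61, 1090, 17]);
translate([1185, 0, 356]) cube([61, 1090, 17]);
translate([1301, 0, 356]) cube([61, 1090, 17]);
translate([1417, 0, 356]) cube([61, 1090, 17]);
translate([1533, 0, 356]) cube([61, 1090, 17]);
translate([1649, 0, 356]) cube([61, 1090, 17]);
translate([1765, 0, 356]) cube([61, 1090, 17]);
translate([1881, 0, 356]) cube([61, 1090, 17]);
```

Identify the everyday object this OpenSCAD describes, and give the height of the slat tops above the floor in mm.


A bed frame. The slat-top height is 373 mm.

Four posts, four rails, and a row of slats — a bed frame. Slats sit on the rails at z = 204 + 152 = 356; with slat thickness 17, the top is 373 mm.


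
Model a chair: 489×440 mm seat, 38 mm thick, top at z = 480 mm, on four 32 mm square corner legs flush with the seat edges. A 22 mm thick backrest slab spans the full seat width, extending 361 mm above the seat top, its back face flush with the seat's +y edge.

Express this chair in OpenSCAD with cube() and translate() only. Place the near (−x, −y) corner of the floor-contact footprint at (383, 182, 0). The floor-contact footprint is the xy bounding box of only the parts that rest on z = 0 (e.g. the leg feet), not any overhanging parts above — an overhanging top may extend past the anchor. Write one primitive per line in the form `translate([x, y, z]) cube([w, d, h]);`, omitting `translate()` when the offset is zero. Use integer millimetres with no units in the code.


translate([383, 182, 442]) cube([489, 440, 38]);
translate([383, 182, 0]) cube([32, 32, 442]);
translate([840, 182, 0]) cube([32, 32, 442]);
translate([383, 590, 0]) cube([32, 32, 442]);
translate([840, 590, 0]) cube([32, 32, 442]);
translate([383, 600, 480]) cube([489, 22, 361]);


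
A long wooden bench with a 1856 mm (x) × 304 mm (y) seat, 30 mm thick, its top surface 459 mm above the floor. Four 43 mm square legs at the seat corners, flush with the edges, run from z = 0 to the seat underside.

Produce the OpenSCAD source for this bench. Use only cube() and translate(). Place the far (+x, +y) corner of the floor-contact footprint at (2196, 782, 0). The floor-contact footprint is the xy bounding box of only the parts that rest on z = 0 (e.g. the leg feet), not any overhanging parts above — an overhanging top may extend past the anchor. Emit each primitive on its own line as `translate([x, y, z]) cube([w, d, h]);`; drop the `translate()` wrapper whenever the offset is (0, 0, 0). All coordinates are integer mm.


translate([340, 478, 429]) cube([1856, 304, 30]);
translate([340, 478, 0]) cube([43, 43, 429]);
translate([340, 739, 0]) cube([43, 43, 429]);
translate([2153, 478, 0]) cube([43, 43, 429]);
translate([2153, 739, 0]) cube([43, 43, 429]);


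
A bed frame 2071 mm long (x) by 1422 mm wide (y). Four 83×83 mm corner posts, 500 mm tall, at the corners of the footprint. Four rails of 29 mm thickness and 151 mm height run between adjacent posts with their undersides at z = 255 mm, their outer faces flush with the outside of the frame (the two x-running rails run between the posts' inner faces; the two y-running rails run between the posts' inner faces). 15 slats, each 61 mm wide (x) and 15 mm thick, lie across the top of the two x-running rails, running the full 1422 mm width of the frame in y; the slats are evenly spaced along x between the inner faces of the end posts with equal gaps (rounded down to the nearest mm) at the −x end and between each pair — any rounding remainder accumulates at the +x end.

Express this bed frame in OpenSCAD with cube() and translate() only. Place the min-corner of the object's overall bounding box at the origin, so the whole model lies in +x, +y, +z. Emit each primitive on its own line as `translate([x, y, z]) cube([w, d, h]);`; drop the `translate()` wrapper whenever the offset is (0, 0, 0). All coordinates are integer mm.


cube([83, 83, 500]);
translate([0, 1339, 0]) cube([83, 83, 500]);
translate([1988, 0, 0]) cube([83, 83, 500]);
translate([1988, 1339, 0]) cube([83, 83, 500]);
translate([83, 0, 255]) cube([1905, 29, 151]);
translate([83, 1393, 255]) cube([1905, 29, 151]);
translate([0, 83, 255]) cube([29, 1256, 151]);
translate([2042, 83, 255]) cube([29, 1256, 151]);
translate([144, 0, 406]) cube([61, 1422, 15]);
translate([266, 0, 406]) cube([61, 1422, 15]);
translate([388, 0, 406]) cube([61, 1422, 15]);
translate([510, 0, 406]) cube([61, 1422, 15]);
translate([632, 0, 406]) cube([61, 1422, 15]);
translate([754, 0, 406]) cube([61, 1422, 15]);
translate([876, 0, 406]) cube([61, 1422, 15]);
translate([998, 0, 406]) cube([61, 1422, 15]);
translate([1120, 0, 406]) cube([61, 1422, 15]);
translate([1242, 0, 406]) cube([61, 1422, 15]);
translate([1364, 0, 406]) cube([61, 1422, 15]);
translate([1486, 0, 406]) cube([61, 1422, 15]);
translate([1608, 0, 406]) cube([61, 1422, 15]);
translate([1730, 0, 406]) cube([61, 1422, 15]);
translate([1852, 0, 406]) cube([61, 1422, 15]);


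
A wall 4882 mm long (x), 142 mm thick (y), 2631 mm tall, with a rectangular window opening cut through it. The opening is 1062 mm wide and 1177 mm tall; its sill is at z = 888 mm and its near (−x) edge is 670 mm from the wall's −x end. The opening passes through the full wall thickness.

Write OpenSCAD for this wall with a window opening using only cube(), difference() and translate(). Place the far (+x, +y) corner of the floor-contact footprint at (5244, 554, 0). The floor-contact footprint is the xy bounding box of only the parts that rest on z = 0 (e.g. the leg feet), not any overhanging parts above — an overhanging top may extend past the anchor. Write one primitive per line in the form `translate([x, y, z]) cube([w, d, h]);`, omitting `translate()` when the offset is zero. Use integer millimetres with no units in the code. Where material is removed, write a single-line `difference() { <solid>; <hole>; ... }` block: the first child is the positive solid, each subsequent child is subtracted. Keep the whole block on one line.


difference() { translate([362, 412, 0]) cube([4882, 142, 2631]); translate([1032, 412, 888]) cube([1062, 142, 1177]); }


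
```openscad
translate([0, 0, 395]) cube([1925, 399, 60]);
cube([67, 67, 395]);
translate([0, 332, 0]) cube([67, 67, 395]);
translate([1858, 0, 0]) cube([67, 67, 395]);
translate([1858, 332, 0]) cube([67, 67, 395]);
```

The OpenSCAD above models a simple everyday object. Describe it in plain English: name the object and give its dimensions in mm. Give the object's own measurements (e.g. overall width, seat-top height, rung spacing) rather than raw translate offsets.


A bench: a 1925×399 mm seat slab, 60 mm thick, top at z = 455 mm, on four 67×67 mm square legs flush with the seat corners and standing on z = 0.


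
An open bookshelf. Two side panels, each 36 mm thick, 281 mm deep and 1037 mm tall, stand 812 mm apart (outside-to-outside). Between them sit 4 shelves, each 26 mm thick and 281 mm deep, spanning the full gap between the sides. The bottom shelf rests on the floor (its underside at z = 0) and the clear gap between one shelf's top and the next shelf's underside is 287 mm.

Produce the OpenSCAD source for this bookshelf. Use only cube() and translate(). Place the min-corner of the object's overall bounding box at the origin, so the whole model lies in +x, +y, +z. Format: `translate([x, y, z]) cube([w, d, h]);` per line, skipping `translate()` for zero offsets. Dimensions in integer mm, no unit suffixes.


cube([36, 281, 1037]);
translate([776, 0, 0]) cube([36, 281, 1037]);
translate([36, 0, 0]) cube([740, 281, 26]);
translate([36, 0, 313]) cube([740, 281, 26]);
translate([36, 0, 626]) cube([740, 281, 26]);
translate([36, 0, 939]) cube([740, 281, 26]);


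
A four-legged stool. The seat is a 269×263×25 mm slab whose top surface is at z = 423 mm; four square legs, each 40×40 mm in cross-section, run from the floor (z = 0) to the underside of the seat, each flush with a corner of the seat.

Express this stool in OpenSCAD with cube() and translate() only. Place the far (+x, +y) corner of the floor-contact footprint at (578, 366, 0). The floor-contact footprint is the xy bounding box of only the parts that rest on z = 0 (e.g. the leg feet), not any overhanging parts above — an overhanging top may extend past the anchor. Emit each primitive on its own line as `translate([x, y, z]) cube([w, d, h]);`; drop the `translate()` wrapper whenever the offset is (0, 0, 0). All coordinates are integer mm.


translate([309, 103, 398]) cube([269, 263, 25]);
translate([309, 103, 0]) cube([40, 40, 398]);
translate([538, 103, 0]) cube([40, 40, 398]);
translate([309, 326, 0]) cube([40, 40, 398]);
translate([538, 326, 0]) cube([40, 40, 398]);


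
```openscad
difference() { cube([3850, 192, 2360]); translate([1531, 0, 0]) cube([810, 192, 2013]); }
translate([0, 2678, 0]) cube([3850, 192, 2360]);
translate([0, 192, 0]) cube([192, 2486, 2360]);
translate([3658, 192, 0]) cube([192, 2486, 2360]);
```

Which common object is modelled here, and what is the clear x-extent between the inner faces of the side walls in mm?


A single room. The interior width is 3466 mm.

Four walls enclosing a rectangle with a door in the front wall — a room. Outside width 3850 minus two 192 mm walls gives 3466 mm.


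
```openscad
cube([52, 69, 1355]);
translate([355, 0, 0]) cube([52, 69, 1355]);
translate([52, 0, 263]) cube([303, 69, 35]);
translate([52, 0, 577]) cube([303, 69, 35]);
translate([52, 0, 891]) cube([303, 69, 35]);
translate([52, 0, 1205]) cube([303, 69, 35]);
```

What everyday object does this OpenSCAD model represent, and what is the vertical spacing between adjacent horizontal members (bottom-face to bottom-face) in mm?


A ladder. The rung spacing is 314 mm.

Two tall 52×69 posts with 4 short bars between them — a ladder. Adjacent rungs sit at z = 263 and z = 577, so the spacing is 577 − 263 = 314 mm.


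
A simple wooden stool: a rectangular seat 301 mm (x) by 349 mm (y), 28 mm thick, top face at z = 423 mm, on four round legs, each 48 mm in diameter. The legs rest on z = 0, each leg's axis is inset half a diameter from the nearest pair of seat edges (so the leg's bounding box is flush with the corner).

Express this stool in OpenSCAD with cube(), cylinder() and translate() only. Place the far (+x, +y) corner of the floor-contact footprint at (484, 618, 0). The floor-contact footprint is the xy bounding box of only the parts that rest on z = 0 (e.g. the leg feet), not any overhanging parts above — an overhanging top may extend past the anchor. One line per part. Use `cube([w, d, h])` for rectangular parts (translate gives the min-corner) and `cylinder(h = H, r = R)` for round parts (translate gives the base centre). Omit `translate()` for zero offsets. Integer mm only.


translate([183, 269, 395]) cube([301, 349, 28]);
translate([207, 293, 0]) cylinder(h = 395, r = 24);
translate([460, 293, 0]) cylinder(h = 395, r = 24);
translate([207, 594, 0]) cylinder(h = 395, r = 24);
translate([460, 594, 0]) cylinder(h = 395, r = 24);


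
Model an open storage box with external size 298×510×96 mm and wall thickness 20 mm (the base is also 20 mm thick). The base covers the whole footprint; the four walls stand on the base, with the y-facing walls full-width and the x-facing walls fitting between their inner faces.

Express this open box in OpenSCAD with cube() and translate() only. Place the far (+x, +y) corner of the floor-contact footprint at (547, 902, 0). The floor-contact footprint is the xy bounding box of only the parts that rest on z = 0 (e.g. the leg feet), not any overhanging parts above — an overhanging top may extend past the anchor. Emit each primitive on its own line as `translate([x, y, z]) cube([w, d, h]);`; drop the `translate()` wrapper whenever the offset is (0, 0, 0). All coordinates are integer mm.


translate([249, 392, 0]) cube([298, 510, 20]);
translate([249, 392, 20]) cube([298, 20, 76]);
translate([249, 882, 20]) cube([298, 20, 76]);
translate([249, 412, 20]) cube([20, 470, 76]);
translate([527, 412, 20]) cube([20, 470, 76]);
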